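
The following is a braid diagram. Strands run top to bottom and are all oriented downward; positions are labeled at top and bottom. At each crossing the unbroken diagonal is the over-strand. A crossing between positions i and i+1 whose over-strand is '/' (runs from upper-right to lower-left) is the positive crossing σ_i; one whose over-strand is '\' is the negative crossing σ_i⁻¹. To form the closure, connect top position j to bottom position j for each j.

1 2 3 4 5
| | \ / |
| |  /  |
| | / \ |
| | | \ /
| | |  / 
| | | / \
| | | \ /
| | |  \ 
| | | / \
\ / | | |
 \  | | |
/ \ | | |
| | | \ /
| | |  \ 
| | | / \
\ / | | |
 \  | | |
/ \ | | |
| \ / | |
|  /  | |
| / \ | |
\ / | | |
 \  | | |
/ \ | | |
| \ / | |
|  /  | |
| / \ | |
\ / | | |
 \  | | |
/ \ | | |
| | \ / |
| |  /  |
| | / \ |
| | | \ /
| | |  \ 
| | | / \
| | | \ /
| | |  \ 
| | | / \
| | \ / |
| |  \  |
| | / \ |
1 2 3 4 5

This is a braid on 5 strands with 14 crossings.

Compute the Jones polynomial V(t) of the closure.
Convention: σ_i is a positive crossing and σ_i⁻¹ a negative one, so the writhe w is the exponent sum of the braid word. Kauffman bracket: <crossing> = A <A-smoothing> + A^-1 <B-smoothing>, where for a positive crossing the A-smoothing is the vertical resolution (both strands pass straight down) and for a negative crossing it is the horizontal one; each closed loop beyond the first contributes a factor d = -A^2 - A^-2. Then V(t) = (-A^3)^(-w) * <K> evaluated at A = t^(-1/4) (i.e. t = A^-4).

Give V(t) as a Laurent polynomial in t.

Reading the diagram top to bottom ('/'-over between positions i,i+1 = s_i, '\'-over = s_i^-1): braid word = s3 s4 s4^-1 s1^-1 s4^-1 s1^-1 s2 s1^-1 s2 s1^-1 s3 s4^-1 s4^-1 s3^-1.
The presented braid s3 s4 s4^-1 s1^-1 s4^-1 s1^-1 s2 s1^-1 s2 s1^-1 s3 s4^-1 s4^-1 s3^-1 on 5 strands reduces by inverse Markov moves (closure unchanged at each step):
  Deconjugate: the word is γ·β·γ⁻¹ with γ = s3 s4 (prefix) and γ⁻¹ = s4^-1 s3^-1 (suffix); strip both.
Reduced to β = s4^-1 s1^-1 s4^-1 s1^-1 s2 s1^-1 s2 s1^-1 s3 s4^-1 on 5 strands, 10 crossings.
Compute on β:
Braid: s4^-1 s1^-1 s4^-1 s1^-1 s2 s1^-1 s2 s1^-1 s3 s4^-1 on 5 strands, 10 crossings.
Writhe w = (#positive) - (#negative) = 3 - 7 = -4.
State-sum expansion of <K>. There are 2^10 = 1024 states.
For each crossing: s=0 is the vertical smoothing, s=1 horizontal. Crossing k contributes A^(sign_k * (1 - 2*s_k)); loop factor d = -A^2 - A^-2.
Tabulate the states by total A-exponent and number of loops L (A-exp: L × count):
  A^10: L=8 ×1
  A^8: L=7 ×10
  A^6: L=6 ×45
  A^4: L=5 ×118, L=7 ×2
  A^2: L=4 ×195, L=6 ×15
  A^0: L=3 ×203, L=5 ×49
  A^-2: L=2 ×123, L=4 ×85, L=6 ×2
  A^-4: L=1 ×33, L=3 ×78, L=5 ×9
  A^-6: L=2 ×29, L=4 ×16
  A^-8: L=3 ×9, L=5 ×1
  A^-10: L=4 ×1
Each group contributes A^e * Σ count * d^(L-1):
Powers of d = -A^2 - A^-2: d^2 = A^4 + 2 + A^-4; d^3 = -A^6 - 3*A^2 - 3*A^-2 - A^-6; d^4 = A^8 + 4*A^4 + 6 + 4*A^-4 + A^-8; d^5 = -A^10 - 5*A^6 - 10*A^2 - 10*A^-2 - 5*A^-6 - A^-10; d^6 = A^12 + 6*A^8 + 15*A^4 + 20 + 15*A^-4 + 6*A^-8 + A^-12; d^7 = -A^14 - 7*A^10 - 21*A^6 - 35*A^2 - 35*A^-2 - 21*A^-6 - 7*A^-10 - A^-14.
  A^10 * (d^7) = -A^24 - 7*A^20 - 21*A^16 - 35*A^12 - 35*A^8 - 21*A^4 - 7 - A^-4
  A^8 * (10*d^6) = 10*A^20 + 60*A^16 + 150*A^12 + 200*A^8 + 150*A^4 + 60 + 10*A^-4
  A^6 * (45*d^5) = -45*A^16 - 225*A^12 - 450*A^8 - 450*A^4 - 225 - 45*A^-4
  A^4 * (118*d^4 + 2*d^6) = 2*A^16 + 130*A^12 + 502*A^8 + 748*A^4 + 502 + 130*A^-4 + 2*A^-8
  A^2 * (195*d^3 + 15*d^5) = -15*A^12 - 270*A^8 - 735*A^4 - 735 - 270*A^-4 - 15*A^-8
  A^0 * (203*d^2 + 49*d^4) = 49*A^8 + 399*A^4 + 700 + 399*A^-4 + 49*A^-8
  A^-2 * (123*d + 85*d^3 + 2*d^5) = -2*A^8 - 95*A^4 - 398 - 398*A^-4 - 95*A^-8 - 2*A^-12
  A^-4 * (33 + 78*d^2 + 9*d^4) = 9*A^4 + 114 + 243*A^-4 + 114*A^-8 + 9*A^-12
  A^-6 * (29*d + 16*d^3) = -16 - 77*A^-4 - 77*A^-8 - 16*A^-12
  A^-8 * (9*d^2 + d^4) = 1 + 13*A^-4 + 24*A^-8 + 13*A^-12 + A^-16
  A^-10 * (d^3) = -A^-4 - 3*A^-8 - 3*A^-12 - A^-16
Summing the groups: <K> = -A^24 + 3*A^20 - 4*A^16 + 5*A^12 - 6*A^8 + 5*A^4 - 4 + 3*A^-4 - A^-8 + A^-12
Normalise by the writhe: (-A^3)^(-w) = (-A^3)^(4) = A^12, so f(A) = A^12 * <K> = -A^36 + 3*A^32 - 4*A^28 + 5*A^24 - 6*A^20 + 5*A^16 - 4*A^12 + 3*A^8 - A^4 + 1.
Substitute A = t^(-1/4), i.e. A^e → t^(-e/4): V(t) = 1 - t^-1 + 3*t^-2 - 4*t^-3 + 5*t^-4 - 6*t^-5 + 5*t^-6 - 4*t^-7 + 3*t^-8 - t^-9

Answer: 1 - t^-1 + 3*t^-2 - 4*t^-3 + 5*t^-4 - 6*t^-5 + 5*t^-6 - 4*t^-7 + 3*t^-8 - t^-9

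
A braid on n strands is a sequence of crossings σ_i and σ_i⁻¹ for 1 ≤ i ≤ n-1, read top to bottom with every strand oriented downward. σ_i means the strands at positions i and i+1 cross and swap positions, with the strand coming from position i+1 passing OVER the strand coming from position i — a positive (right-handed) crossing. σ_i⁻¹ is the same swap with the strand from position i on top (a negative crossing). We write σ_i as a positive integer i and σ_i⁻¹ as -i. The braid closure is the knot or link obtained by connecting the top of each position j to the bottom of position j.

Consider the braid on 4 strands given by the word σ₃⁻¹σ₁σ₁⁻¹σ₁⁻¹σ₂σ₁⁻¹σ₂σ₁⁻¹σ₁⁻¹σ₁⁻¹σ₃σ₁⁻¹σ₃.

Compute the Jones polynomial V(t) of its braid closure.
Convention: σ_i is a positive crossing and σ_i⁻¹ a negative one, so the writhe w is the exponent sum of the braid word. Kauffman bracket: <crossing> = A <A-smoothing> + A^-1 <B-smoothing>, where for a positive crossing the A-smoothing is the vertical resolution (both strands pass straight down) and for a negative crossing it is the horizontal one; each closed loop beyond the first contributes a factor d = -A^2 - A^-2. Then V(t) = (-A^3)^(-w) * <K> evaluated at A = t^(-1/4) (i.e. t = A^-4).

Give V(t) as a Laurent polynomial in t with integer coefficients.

The presented braid s3^-1 s1 s1^-1 s1^-1 s2 s1^-1 s2 s1^-1 s1^-1 s1^-1 s3 s1^-1 s3 on 4 strands reduces by inverse Markov moves (closure unchanged at each step):
  Deconjugate: the word is γ·β·γ⁻¹ with γ = s3^-1 s1 (prefix) and γ⁻¹ = s1^-1 s3 (suffix); strip both.
  Destabilize: the word has the form β·s3 where s3 occurs only as the final letter (β ∈ B_3); drop it and the last strand → 3 strands.
Reduced to β = s1^-1 s1^-1 s2 s1^-1 s2 s1^-1 s1^-1 s1^-1 on 3 strands, 8 crossings.
Compute on β:
Braid: s1^-1 s1^-1 s2 s1^-1 s2 s1^-1 s1^-1 s1^-1 on 3 strands, 8 crossings.
Writhe w = (#positive) - (#negative) = 2 - 6 = -4.
Enumerate smoothing states for the bracket polynomial. There are 2^8 = 256 states.
Smooth each crossing (0=||, 1=⌣⌢); contribution A^(Σ sign_k(1-2s_k)) * d^(L-1).
Tabulate the states by total A-exponent and number of loops L (A-exp: L × count):
  A^8: L=7 ×1
  A^6: L=6 ×8
  A^4: L=5 ×28
  A^2: L=4 ×55, L=6 ×1
  A^0: L=3 ×65, L=5 ×5
  A^-2: L=2 ×46, L=4 ×10
  A^-4: L=1 ×17, L=3 ×11
  A^-6: L=2 ×8
  A^-8: L=3 ×1
Each group contributes A^e * Σ count * d^(L-1):
Powers of d = -A^2 - A^-2: d^2 = A^4 + 2 + A^-4; d^3 = -A^6 - 3*A^2 - 3*A^-2 - A^-6; d^4 = A^8 + 4*A^4 + 6 + 4*A^-4 + A^-8; d^5 = -A^10 - 5*A^6 - 10*A^2 - 10*A^-2 - 5*A^-6 - A^-10; d^6 = A^12 + 6*A^8 + 15*A^4 + 20 + 15*A^-4 + 6*A^-8 + A^-12.
  A^8 * (d^6) = A^20 + 6*A^16 + 15*A^12 + 20*A^8 + 15*A^4 + 6 + A^-4
  A^6 * (8*d^5) = -8*A^16 - 40*A^12 - 80*A^8 - 80*A^4 - 40 - 8*A^-4
  A^4 * (28*d^4) = 28*A^12 + 112*A^8 + 168*A^4 + 112 + 28*A^-4
  A^2 * (55*d^3 + d^5) = -A^12 - 60*A^8 - 175*A^4 - 175 - 60*A^-4 - A^-8
  A^0 * (65*d^2 + 5*d^4) = 5*A^8 + 85*A^4 + 160 + 85*A^-4 + 5*A^-8
  A^-2 * (46*d + 10*d^3) = -10*A^4 - 76 - 76*A^-4 - 10*A^-8
  A^-4 * (17 + 11*d^2) = 11 + 39*A^-4 + 11*A^-8
  A^-6 * (8*d) = -8*A^-4 - 8*A^-8
  A^-8 * (d^2) = A^-4 + 2*A^-8 + A^-12
Summing the groups: <K> = A^20 - 2*A^16 + 2*A^12 - 3*A^8 + 3*A^4 - 2 + 2*A^-4 - A^-8 + A^-12
Normalise by the writhe: (-A^3)^(-w) = (-A^3)^(4) = A^12, so f(A) = A^12 * <K> = A^32 - 2*A^28 + 2*A^24 - 3*A^20 + 3*A^16 - 2*A^12 + 2*A^8 - A^4 + 1.
Substitute A = t^(-1/4), i.e. A^e → t^(-e/4): V(t) = 1 - t^-1 + 2*t^-2 - 2*t^-3 + 3*t^-4 - 3*t^-5 + 2*t^-6 - 2*t^-7 + t^-8

Answer: 1 - t^-1 + 2*t^-2 - 2*t^-3 + 3*t^-4 - 3*t^-5 + 2*t^-6 - 2*t^-7 + t^-8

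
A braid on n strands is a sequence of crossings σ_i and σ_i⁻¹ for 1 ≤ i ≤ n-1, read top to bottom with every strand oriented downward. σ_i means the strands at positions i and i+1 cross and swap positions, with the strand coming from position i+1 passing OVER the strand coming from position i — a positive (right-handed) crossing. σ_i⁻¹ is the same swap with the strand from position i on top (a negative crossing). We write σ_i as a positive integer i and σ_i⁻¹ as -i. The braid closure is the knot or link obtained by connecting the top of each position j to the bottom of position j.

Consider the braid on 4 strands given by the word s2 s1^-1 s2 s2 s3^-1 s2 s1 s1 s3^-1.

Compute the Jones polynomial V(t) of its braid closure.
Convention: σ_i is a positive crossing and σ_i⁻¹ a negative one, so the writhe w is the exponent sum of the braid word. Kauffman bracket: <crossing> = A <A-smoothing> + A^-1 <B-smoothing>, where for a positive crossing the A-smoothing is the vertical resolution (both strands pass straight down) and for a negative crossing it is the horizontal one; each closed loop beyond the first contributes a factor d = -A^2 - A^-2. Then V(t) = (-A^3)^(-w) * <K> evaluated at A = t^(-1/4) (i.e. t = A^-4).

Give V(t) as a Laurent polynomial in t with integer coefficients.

Braid: s2 s1^-1 s2 s2 s3^-1 s2 s1 s1 s3^-1 on 4 strands, 9 crossings.
Writhe w = (#positive) - (#negative) = 6 - 3 = 3.
Enumerate smoothing states for the bracket polynomial. There are 2^9 = 512 states.
Smooth each crossing (0=||, 1=⌣⌢); contribution A^(Σ sign_k(1-2s_k)) * d^(L-1).
Tabulate the states by total A-exponent and number of loops L (A-exp: L × count):
  A^9: L=3 ×1
  A^7: L=2 ×6, L=4 ×3
  A^5: L=1 ×11, L=3 ×24, L=5 ×1
  A^3: L=2 ×68, L=4 ×16
  A^1: L=1 ×38, L=3 ×85, L=5 ×3
  A^-1: L=2 ×77, L=4 ×49
  A^-3: L=3 ×69, L=5 ×15
  A^-5: L=4 ×34, L=6 ×2
  A^-7: L=5 ×9
  A^-9: L=6 ×1
Each group contributes A^e * Σ count * d^(L-1):
Powers of d = -A^2 - A^-2: d^2 = A^4 + 2 + A^-4; d^3 = -A^6 - 3*A^2 - 3*A^-2 - A^-6; d^4 = A^8 + 4*A^4 + 6 + 4*A^-4 + A^-8; d^5 = -A^10 - 5*A^6 - 10*A^2 - 10*A^-2 - 5*A^-6 - A^-10.
  A^9 * (d^2) = A^13 + 2*A^9 + A^5
  A^7 * (6*d + 3*d^3) = -3*A^13 - 15*A^9 - 15*A^5 - 3*A
  A^5 * (11 + 24*d^2 + d^4) = A^13 + 28*A^9 + 65*A^5 + 28*A + A^-3
  A^3 * (68*d + 16*d^3) = -16*A^9 - 116*A^5 - 116*A - 16*A^-3
  A^1 * (38 + 85*d^2 + 3*d^4) = 3*A^9 + 97*A^5 + 226*A + 97*A^-3 + 3*A^-7
  A^-1 * (77*d + 49*d^3) = -49*A^5 - 224*A - 224*A^-3 - 49*A^-7
  A^-3 * (69*d^2 + 15*d^4) = 15*A^5 + 129*A + 228*A^-3 + 129*A^-7 + 15*A^-11
  A^-5 * (34*d^3 + 2*d^5) = -2*A^5 - 44*A - 122*A^-3 - 122*A^-7 - 44*A^-11 - 2*A^-15
  A^-7 * (9*d^4) = 9*A + 36*A^-3 + 54*A^-7 + 36*A^-11 + 9*A^-15
  A^-9 * (d^5) = -A - 5*A^-3 - 10*A^-7 - 10*A^-11 - 5*A^-15 - A^-19
Summing the groups: <K> = -A^13 + 2*A^9 - 4*A^5 + 4*A - 5*A^-3 + 5*A^-7 - 3*A^-11 + 2*A^-15 - A^-19
Normalise by the writhe: (-A^3)^(-w) = (-A^3)^(-3) = -A^-9, so f(A) = -A^-9 * <K> = A^4 - 2 + 4*A^-4 - 4*A^-8 + 5*A^-12 - 5*A^-16 + 3*A^-20 - 2*A^-24 + A^-28.
Substitute A = t^(-1/4), i.e. A^e → t^(-e/4): V(t) = t^7 - 2*t^6 + 3*t^5 - 5*t^4 + 5*t^3 - 4*t^2 + 4*t - 2 + t^-1

Answer: t^7 - 2*t^6 + 3*t^5 - 5*t^4 + 5*t^3 - 4*t^2 + 4*t - 2 + t^-1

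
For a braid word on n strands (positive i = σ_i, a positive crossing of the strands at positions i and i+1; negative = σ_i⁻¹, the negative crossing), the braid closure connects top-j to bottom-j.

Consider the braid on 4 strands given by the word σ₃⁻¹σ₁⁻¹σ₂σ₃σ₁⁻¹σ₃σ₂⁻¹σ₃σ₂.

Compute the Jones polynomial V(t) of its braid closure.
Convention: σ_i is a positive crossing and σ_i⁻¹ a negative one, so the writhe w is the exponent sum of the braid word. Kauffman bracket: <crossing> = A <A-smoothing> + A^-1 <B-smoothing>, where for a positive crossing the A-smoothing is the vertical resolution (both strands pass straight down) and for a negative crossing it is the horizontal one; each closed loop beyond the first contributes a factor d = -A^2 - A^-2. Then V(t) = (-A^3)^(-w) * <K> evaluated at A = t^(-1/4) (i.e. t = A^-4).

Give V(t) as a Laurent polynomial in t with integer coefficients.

-t^5 + 2*t^4 - 2*t^3 + 3*t^2 - 3*t + 3 - 2*t^-1 + t^-2

Derivation:
Braid: s3^-1 s1^-1 s2 s3 s1^-1 s3 s2^-1 s3 s2 on 4 strands, 9 crossings.
Writhe w = (#positive) - (#negative) = 5 - 4 = 1.
Enumerate smoothing states for the bracket polynomial. There are 2^9 = 512 states.
For each crossing: s=0 is the vertical smoothing, s=1 horizontal. Crossing k contributes A^(sign_k * (1 - 2*s_k)); loop factor d = -A^2 - A^-2.
Tabulate the states by total A-exponent and number of loops L (A-exp: L × count):
  A^9: L=2 ×1
  A^7: L=1 ×3, L=3 ×6
  A^5: L=2 ×26, L=4 ×10
  A^3: L=1 ×21, L=3 ×58, L=5 ×5
  A^1: L=2 ×86, L=4 ×39, L=6 ×1
  A^-1: L=1 ×35, L=3 ×80, L=5 ×11
  A^-3: L=2 ×53, L=4 ×30, L=6 ×1
  A^-5: L=3 ×32, L=5 ×4
  A^-7: L=4 ×9
  A^-9: L=5 ×1
Each group contributes A^e * Σ count * d^(L-1):
Powers of d = -A^2 - A^-2: d^2 = A^4 + 2 + A^-4; d^3 = -A^6 - 3*A^2 - 3*A^-2 - A^-6; d^4 = A^8 + 4*A^4 + 6 + 4*A^-4 + A^-8; d^5 = -A^10 - 5*A^6 - 10*A^2 - 10*A^-2 - 5*A^-6 - A^-10.
  A^9 * (d) = -A^11 - A^7
  A^7 * (3 + 6*d^2) = 6*A^11 + 15*A^7 + 6*A^3
  A^5 * (26*d + 10*d^3) = -10*A^11 - 56*A^7 - 56*A^3 - 10*A^-1
  A^3 * (21 + 58*d^2 + 5*d^4) = 5*A^11 + 78*A^7 + 167*A^3 + 78*A^-1 + 5*A^-5
  A^1 * (86*d + 39*d^3 + d^5) = -A^11 - 44*A^7 - 213*A^3 - 213*A^-1 - 44*A^-5 - A^-9
  A^-1 * (35 + 80*d^2 + 11*d^4) = 11*A^7 + 124*A^3 + 261*A^-1 + 124*A^-5 + 11*A^-9
  A^-3 * (53*d + 30*d^3 + d^5) = -A^7 - 35*A^3 - 153*A^-1 - 153*A^-5 - 35*A^-9 - A^-13
  A^-5 * (32*d^2 + 4*d^4) = 4*A^3 + 48*A^-1 + 88*A^-5 + 48*A^-9 + 4*A^-13
  A^-7 * (9*d^3) = -9*A^-1 - 27*A^-5 - 27*A^-9 - 9*A^-13
  A^-9 * (d^4) = A^-1 + 4*A^-5 + 6*A^-9 + 4*A^-13 + A^-17
Summing the groups: <K> = -A^11 + 2*A^7 - 3*A^3 + 3*A^-1 - 3*A^-5 + 2*A^-9 - 2*A^-13 + A^-17
Normalise by the writhe: (-A^3)^(-w) = (-A^3)^(-1) = -A^-3, so f(A) = -A^-3 * <K> = A^8 - 2*A^4 + 3 - 3*A^-4 + 3*A^-8 - 2*A^-12 + 2*A^-16 - A^-20.
Substitute A = t^(-1/4), i.e. A^e → t^(-e/4): V(t) = -t^5 + 2*t^4 - 2*t^3 + 3*t^2 - 3*t + 3 - 2*t^-1 + t^-2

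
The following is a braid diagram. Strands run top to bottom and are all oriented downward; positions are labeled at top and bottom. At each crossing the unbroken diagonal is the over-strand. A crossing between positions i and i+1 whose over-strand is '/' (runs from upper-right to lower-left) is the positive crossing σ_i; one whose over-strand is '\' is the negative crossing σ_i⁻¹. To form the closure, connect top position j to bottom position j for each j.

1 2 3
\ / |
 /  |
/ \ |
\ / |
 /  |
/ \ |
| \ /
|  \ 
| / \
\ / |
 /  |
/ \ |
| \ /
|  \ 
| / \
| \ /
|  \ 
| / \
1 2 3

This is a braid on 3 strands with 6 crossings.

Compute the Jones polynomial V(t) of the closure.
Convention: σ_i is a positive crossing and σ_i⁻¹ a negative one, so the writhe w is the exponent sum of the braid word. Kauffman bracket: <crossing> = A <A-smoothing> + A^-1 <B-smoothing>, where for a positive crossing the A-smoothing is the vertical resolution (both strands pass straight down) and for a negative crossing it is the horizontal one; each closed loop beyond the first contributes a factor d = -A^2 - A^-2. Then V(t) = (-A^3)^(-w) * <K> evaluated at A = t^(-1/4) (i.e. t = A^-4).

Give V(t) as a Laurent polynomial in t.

-t^3 + 2*t^2 - 2*t + 3 - 2*t^-1 + 2*t^-2 - t^-3

Derivation:
Reading the diagram top to bottom ('/'-over between positions i,i+1 = s_i, '\'-over = s_i^-1): braid word = s1 s1 s2^-1 s1 s2^-1 s2^-1.
Braid: s1 s1 s2^-1 s1 s2^-1 s2^-1 on 3 strands, 6 crossings.
Writhe w = (#positive) - (#negative) = 3 - 3 = 0.
Enumerate smoothing states for the bracket polynomial. There are 2^6 = 64 states.
For each crossing: s=0 is the vertical smoothing, s=1 horizontal. Crossing k contributes A^(sign_k * (1 - 2*s_k)); loop factor d = -A^2 - A^-2.
Tabulate the states by total A-exponent and number of loops L (A-exp: L × count):
  A^6: L=4 ×1
  A^4: L=3 ×6
  A^2: L=2 ×14, L=4 ×1
  A^0: L=1 ×13, L=3 ×7
  A^-2: L=2 ×14, L=4 ×1
  A^-4: L=3 ×6
  A^-6: L=4 ×1
Each group contributes A^e * Σ count * d^(L-1):
Powers of d = -A^2 - A^-2: d^2 = A^4 + 2 + A^-4; d^3 = -A^6 - 3*A^2 - 3*A^-2 - A^-6.
  A^6 * (d^3) = -A^12 - 3*A^8 - 3*A^4 - 1
  A^4 * (6*d^2) = 6*A^8 + 12*A^4 + 6
  A^2 * (14*d + d^3) = -A^8 - 17*A^4 - 17 - A^-4
  A^0 * (13 + 7*d^2) = 7*A^4 + 27 + 7*A^-4
  A^-2 * (14*d + d^3) = -A^4 - 17 - 17*A^-4 - A^-8
  A^-4 * (6*d^2) = 6 + 12*A^-4 + 6*A^-8
  A^-6 * (d^3) = -1 - 3*A^-4 - 3*A^-8 - A^-12
Summing the groups: <K> = -A^12 + 2*A^8 - 2*A^4 + 3 - 2*A^-4 + 2*A^-8 - A^-12
Normalise by the writhe: (-A^3)^(-w) = (-A^3)^(0) = 1, so f(A) = 1 * <K> = -A^12 + 2*A^8 - 2*A^4 + 3 - 2*A^-4 + 2*A^-8 - A^-12.
Substitute A = t^(-1/4), i.e. A^e → t^(-e/4): V(t) = -t^3 + 2*t^2 - 2*t + 3 - 2*t^-1 + 2*t^-2 - t^-3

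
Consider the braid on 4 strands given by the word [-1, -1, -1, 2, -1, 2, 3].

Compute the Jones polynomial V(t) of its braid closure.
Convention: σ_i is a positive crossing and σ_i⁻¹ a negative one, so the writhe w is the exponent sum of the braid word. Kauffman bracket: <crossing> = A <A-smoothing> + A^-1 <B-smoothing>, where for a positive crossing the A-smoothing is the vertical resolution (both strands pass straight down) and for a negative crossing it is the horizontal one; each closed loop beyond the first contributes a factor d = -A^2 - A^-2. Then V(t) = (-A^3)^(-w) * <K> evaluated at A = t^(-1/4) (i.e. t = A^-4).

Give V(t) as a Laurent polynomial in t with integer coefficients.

t - 1 + 2*t^-1 - 2*t^-2 + 2*t^-3 - 2*t^-4 + t^-5

Derivation:
The presented braid s1^-1 s1^-1 s1^-1 s2 s1^-1 s2 s3 on 4 strands reduces by inverse Markov moves (closure unchanged at each step):
  Destabilize: the word has the form β·s3 where s3 occurs only as the final letter (β ∈ B_3); drop it and the last strand → 3 strands.
Reduced to β = s1^-1 s1^-1 s1^-1 s2 s1^-1 s2 on 3 strands, 6 crossings.
Compute on β:
Braid: s1^-1 s1^-1 s1^-1 s2 s1^-1 s2 on 3 strands, 6 crossings.
Writhe w = (#positive) - (#negative) = 2 - 4 = -2.
State-sum expansion of <K>. There are 2^6 = 64 states.
For each crossing: s=0 is the vertical smoothing, s=1 horizontal. Crossing k contributes A^(sign_k * (1 - 2*s_k)); loop factor d = -A^2 - A^-2.
Tabulate the states by total A-exponent and number of loops L (A-exp: L × count):
  A^6: L=5 ×1
  A^4: L=4 ×6
  A^2: L=3 ×15
  A^0: L=2 ×19, L=4 ×1
  A^-2: L=1 ×11, L=3 ×4
  A^-4: L=2 ×6
  A^-6: L=3 ×1
Each group contributes A^e * Σ count * d^(L-1):
Powers of d = -A^2 - A^-2: d^2 = A^4 + 2 + A^-4; d^3 = -A^6 - 3*A^2 - 3*A^-2 - A^-6; d^4 = A^8 + 4*A^4 + 6 + 4*A^-4 + A^-8.
  A^6 * (d^4) = A^14 + 4*A^10 + 6*A^6 + 4*A^2 + A^-2
  A^4 * (6*d^3) = -6*A^10 - 18*A^6 - 18*A^2 - 6*A^-2
  A^2 * (15*d^2) = 15*A^6 + 30*A^2 + 15*A^-2
  A^0 * (19*d + d^3) = -A^6 - 22*A^2 - 22*A^-2 - A^-6
  A^-2 * (11 + 4*d^2) = 4*A^2 + 19*A^-2 + 4*A^-6
  A^-4 * (6*d) = -6*A^-2 - 6*A^-6
  A^-6 * (d^2) = A^-2 + 2*A^-6 + A^-10
Summing the groups: <K> = A^14 - 2*A^10 + 2*A^6 - 2*A^2 + 2*A^-2 - A^-6 + A^-10
Normalise by the writhe: (-A^3)^(-w) = (-A^3)^(2) = A^6, so f(A) = A^6 * <K> = A^20 - 2*A^16 + 2*A^12 - 2*A^8 + 2*A^4 - 1 + A^-4.
Substitute A = t^(-1/4), i.e. A^e → t^(-e/4): V(t) = t - 1 + 2*t^-1 - 2*t^-2 + 2*t^-3 - 2*t^-4 + t^-5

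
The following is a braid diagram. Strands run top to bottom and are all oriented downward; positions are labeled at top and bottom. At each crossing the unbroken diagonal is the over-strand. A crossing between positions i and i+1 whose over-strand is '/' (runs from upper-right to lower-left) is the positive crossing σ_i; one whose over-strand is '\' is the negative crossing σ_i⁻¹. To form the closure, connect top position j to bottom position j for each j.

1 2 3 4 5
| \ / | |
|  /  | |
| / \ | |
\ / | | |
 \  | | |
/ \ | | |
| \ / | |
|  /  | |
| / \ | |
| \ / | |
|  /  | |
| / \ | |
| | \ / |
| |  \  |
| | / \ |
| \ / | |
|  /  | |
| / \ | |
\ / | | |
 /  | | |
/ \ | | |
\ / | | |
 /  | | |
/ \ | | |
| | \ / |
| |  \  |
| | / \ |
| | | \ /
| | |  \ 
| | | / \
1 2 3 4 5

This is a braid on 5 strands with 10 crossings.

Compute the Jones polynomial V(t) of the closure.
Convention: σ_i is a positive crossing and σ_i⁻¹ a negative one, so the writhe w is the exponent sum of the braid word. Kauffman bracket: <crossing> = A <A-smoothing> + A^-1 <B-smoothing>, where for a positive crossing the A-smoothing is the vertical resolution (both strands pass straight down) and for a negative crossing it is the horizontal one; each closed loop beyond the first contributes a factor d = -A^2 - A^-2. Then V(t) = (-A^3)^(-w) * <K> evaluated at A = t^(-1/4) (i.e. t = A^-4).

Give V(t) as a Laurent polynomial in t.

t^7 - 2*t^6 + 3*t^5 - 5*t^4 + 5*t^3 - 4*t^2 + 4*t - 2 + t^-1

Derivation:
Reading the diagram top to bottom ('/'-over between positions i,i+1 = s_i, '\'-over = s_i^-1): braid word = s2 s1^-1 s2 s2 s3^-1 s2 s1 s1 s3^-1 s4^-1.
The presented braid s2 s1^-1 s2 s2 s3^-1 s2 s1 s1 s3^-1 s4^-1 on 5 strands reduces by inverse Markov moves (closure unchanged at each step):
  Destabilize: the word has the form β·s4^-1 where s4^-1 occurs only as the final letter (β ∈ B_4); drop it and the last strand → 4 strands.
Reduced to β = s2 s1^-1 s2 s2 s3^-1 s2 s1 s1 s3^-1 on 4 strands, 9 crossings.
Compute on β:
Braid: s2 s1^-1 s2 s2 s3^-1 s2 s1 s1 s3^-1 on 4 strands, 9 crossings.
Writhe w = (#positive) - (#negative) = 6 - 3 = 3.
Computing the Kauffman bracket via state sum. There are 2^9 = 512 states.
Each crossing splits two ways (0=vertical, 1=horizontal). The state's weight is A^(#A-smoothings - #B-smoothings) * d^(loops - 1).
Tabulate the states by total A-exponent and number of loops L (A-exp: L × count):
  A^9: L=3 ×1
  A^7: L=2 ×6, L=4 ×3
  A^5: L=1 ×11, L=3 ×24, L=5 ×1
  A^3: L=2 ×68, L=4 ×16
  A^1: L=1 ×38, L=3 ×85, L=5 ×3
  A^-1: L=2 ×77, L=4 ×49
  A^-3: L=3 ×69, L=5 ×15
  A^-5: L=4 ×34, L=6 ×2
  A^-7: L=5 ×9
  A^-9: L=6 ×1
Each group contributes A^e * Σ count * d^(L-1):
Powers of d = -A^2 - A^-2: d^2 = A^4 + 2 + A^-4; d^3 = -A^6 - 3*A^2 - 3*A^-2 - A^-6; d^4 = A^8 + 4*A^4 + 6 + 4*A^-4 + A^-8; d^5 = -A^10 - 5*A^6 - 10*A^2 - 10*A^-2 - 5*A^-6 - A^-10.
  A^9 * (d^2) = A^13 + 2*A^9 + A^5
  A^7 * (6*d + 3*d^3) = -3*A^13 - 15*A^9 - 15*A^5 - 3*A
  A^5 * (11 + 24*d^2 + d^4) = A^13 + 28*A^9 + 65*A^5 + 28*A + A^-3
  A^3 * (68*d + 16*d^3) = -16*A^9 - 116*A^5 - 116*A - 16*A^-3
  A^1 * (38 + 85*d^2 + 3*d^4) = 3*A^9 + 97*A^5 + 226*A + 97*A^-3 + 3*A^-7
  A^-1 * (77*d + 49*d^3) = -49*A^5 - 224*A - 224*A^-3 - 49*A^-7
  A^-3 * (69*d^2 + 15*d^4) = 15*A^5 + 129*A + 228*A^-3 + 129*A^-7 + 15*A^-11
  A^-5 * (34*d^3 + 2*d^5) = -2*A^5 - 44*A - 122*A^-3 - 122*A^-7 - 44*A^-11 - 2*A^-15
  A^-7 * (9*d^4) = 9*A + 36*A^-3 + 54*A^-7 + 36*A^-11 + 9*A^-15
  A^-9 * (d^5) = -A - 5*A^-3 - 10*A^-7 - 10*A^-11 - 5*A^-15 - A^-19
Summing the groups: <K> = -A^13 + 2*A^9 - 4*A^5 + 4*A - 5*A^-3 + 5*A^-7 - 3*A^-11 + 2*A^-15 - A^-19
Normalise by the writhe: (-A^3)^(-w) = (-A^3)^(-3) = -A^-9, so f(A) = -A^-9 * <K> = A^4 - 2 + 4*A^-4 - 4*A^-8 + 5*A^-12 - 5*A^-16 + 3*A^-20 - 2*A^-24 + A^-28.
Substitute A = t^(-1/4), i.e. A^e → t^(-e/4): V(t) = t^7 - 2*t^6 + 3*t^5 - 5*t^4 + 5*t^3 - 4*t^2 + 4*t - 2 + t^-1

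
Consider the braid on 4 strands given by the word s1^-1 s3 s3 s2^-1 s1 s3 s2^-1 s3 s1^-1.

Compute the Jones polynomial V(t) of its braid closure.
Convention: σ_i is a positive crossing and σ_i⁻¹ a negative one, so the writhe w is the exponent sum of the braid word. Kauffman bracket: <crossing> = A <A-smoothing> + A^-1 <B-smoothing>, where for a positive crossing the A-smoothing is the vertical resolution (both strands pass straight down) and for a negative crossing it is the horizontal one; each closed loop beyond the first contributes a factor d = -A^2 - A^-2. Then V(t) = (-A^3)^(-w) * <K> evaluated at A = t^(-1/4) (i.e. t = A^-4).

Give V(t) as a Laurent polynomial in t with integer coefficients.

Braid: s1^-1 s3 s3 s2^-1 s1 s3 s2^-1 s3 s1^-1 on 4 strands, 9 crossings.
Writhe w = (#positive) - (#negative) = 5 - 4 = 1.
State-sum expansion of <K>. There are 2^9 = 512 states.
Smooth each crossing (0=||, 1=⌣⌢); contribution A^(Σ sign_k(1-2s_k)) * d^(L-1).
Tabulate the states by total A-exponent and number of loops L (A-exp: L × count):
  A^9: L=4 ×1
  A^7: L=3 ×9
  A^5: L=2 ×29, L=4 ×7
  A^3: L=1 ×30, L=3 ×52, L=5 ×2
  A^1: L=2 ×83, L=4 ×43
  A^-1: L=1 ×11, L=3 ×93, L=5 ×22
  A^-3: L=2 ×19, L=4 ×58, L=6 ×7
  A^-5: L=3 ×15, L=5 ×20, L=7 ×1
  A^-7: L=4 ×6, L=6 ×3
  A^-9: L=5 ×1
Each group contributes A^e * Σ count * d^(L-1):
Powers of d = -A^2 - A^-2: d^2 = A^4 + 2 + A^-4; d^3 = -A^6 - 3*A^2 - 3*A^-2 - A^-6; d^4 = A^8 + 4*A^4 + 6 + 4*A^-4 + A^-8; d^5 = -A^10 - 5*A^6 - 10*A^2 - 10*A^-2 - 5*A^-6 - A^-10; d^6 = A^12 + 6*A^8 + 15*A^4 + 20 + 15*A^-4 + 6*A^-8 + A^-12.
  A^9 * (d^3) = -A^15 - 3*A^11 - 3*A^7 - A^3
  A^7 * (9*d^2) = 9*A^11 + 18*A^7 + 9*A^3
  A^5 * (29*d + 7*d^3) = -7*A^11 - 50*A^7 - 50*A^3 - 7*A^-1
  A^3 * (30 + 52*d^2 + 2*d^4) = 2*A^11 + 60*A^7 + 146*A^3 + 60*A^-1 + 2*A^-5
  A^1 * (83*d + 43*d^3) = -43*A^7 - 212*A^3 - 212*A^-1 - 43*A^-5
  A^-1 * (11 + 93*d^2 + 22*d^4) = 22*A^7 + 181*A^3 + 329*A^-1 + 181*A^-5 + 22*A^-9
  A^-3 * (19*d + 58*d^3 + 7*d^5) = -7*A^7 - 93*A^3 - 263*A^-1 - 263*A^-5 - 93*A^-9 - 7*A^-13
  A^-5 * (15*d^2 + 20*d^4 + d^6) = A^7 + 26*A^3 + 110*A^-1 + 170*A^-5 + 110*A^-9 + 26*A^-13 + A^-17
  A^-7 * (6*d^3 + 3*d^5) = -3*A^3 - 21*A^-1 - 48*A^-5 - 48*A^-9 - 21*A^-13 - 3*A^-17
  A^-9 * (d^4) = A^-1 + 4*A^-5 + 6*A^-9 + 4*A^-13 + A^-17
Summing the groups: <K> = -A^15 + A^11 - 2*A^7 + 3*A^3 - 3*A^-1 + 3*A^-5 - 3*A^-9 + 2*A^-13 - A^-17
Normalise by the writhe: (-A^3)^(-w) = (-A^3)^(-1) = -A^-3, so f(A) = -A^-3 * <K> = A^12 - A^8 + 2*A^4 - 3 + 3*A^-4 - 3*A^-8 + 3*A^-12 - 2*A^-16 + A^-20.
Substitute A = t^(-1/4), i.e. A^e → t^(-e/4): V(t) = t^5 - 2*t^4 + 3*t^3 - 3*t^2 + 3*t - 3 + 2*t^-1 - t^-2 + t^-3

Answer: t^5 - 2*t^4 + 3*t^3 - 3*t^2 + 3*t - 3 + 2*t^-1 - t^-2 + t^-3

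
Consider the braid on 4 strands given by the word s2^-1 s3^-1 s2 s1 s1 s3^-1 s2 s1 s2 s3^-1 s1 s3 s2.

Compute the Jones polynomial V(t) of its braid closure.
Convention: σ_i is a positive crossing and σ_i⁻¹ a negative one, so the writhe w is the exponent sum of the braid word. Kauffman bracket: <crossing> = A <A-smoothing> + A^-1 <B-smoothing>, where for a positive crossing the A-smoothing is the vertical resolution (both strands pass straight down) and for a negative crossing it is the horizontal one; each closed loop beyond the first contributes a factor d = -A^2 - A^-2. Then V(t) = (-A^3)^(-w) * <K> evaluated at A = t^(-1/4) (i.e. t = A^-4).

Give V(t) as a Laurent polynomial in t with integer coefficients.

The presented braid s2^-1 s3^-1 s2 s1 s1 s3^-1 s2 s1 s2 s3^-1 s1 s3 s2 on 4 strands reduces by inverse Markov moves (closure unchanged at each step):
  Deconjugate: the word is γ·β·γ⁻¹ with γ = s2^-1 (prefix) and γ⁻¹ = s2 (suffix); strip both.
  Deconjugate: the word is γ·β·γ⁻¹ with γ = s3^-1 (prefix) and γ⁻¹ = s3 (suffix); strip both.
Reduced to β = s2 s1 s1 s3^-1 s2 s1 s2 s3^-1 s1 on 4 strands, 9 crossings.
Compute on β:
Braid: s2 s1 s1 s3^-1 s2 s1 s2 s3^-1 s1 on 4 strands, 9 crossings.
Writhe w = (#positive) - (#negative) = 7 - 2 = 5.
State-sum expansion of <K>. There are 2^9 = 512 states.
For each crossing: s=0 is the vertical smoothing, s=1 horizontal. Crossing k contributes A^(sign_k * (1 - 2*s_k)); loop factor d = -A^2 - A^-2.
Tabulate the states by total A-exponent and number of loops L (A-exp: L × count):
  A^9: L=4 ×1
  A^7: L=3 ×9
  A^5: L=2 ×28, L=4 ×8
  A^3: L=1 ×32, L=3 ×48, L=5 ×4
  A^1: L=2 ×91, L=4 ×34, L=6 ×1
  A^-1: L=1 ×23, L=3 ×92, L=5 ×11
  A^-3: L=2 ×43, L=4 ×40, L=6 ×1
  A^-5: L=1 ×4, L=3 ×26, L=5 ×6
  A^-7: L=2 ×4, L=4 ×5
  A^-9: L=3 ×1
Each group contributes A^e * Σ count * d^(L-1):
Powers of d = -A^2 - A^-2: d^2 = A^4 + 2 + A^-4; d^3 = -A^6 - 3*A^2 - 3*A^-2 - A^-6; d^4 = A^8 + 4*A^4 + 6 + 4*A^-4 + A^-8; d^5 = -A^10 - 5*A^6 - 10*A^2 - 10*A^-2 - 5*A^-6 - A^-10.
  A^9 * (d^3) = -A^15 - 3*A^11 - 3*A^7 - A^3
  A^7 * (9*d^2) = 9*A^11 + 18*A^7 + 9*A^3
  A^5 * (28*d + 8*d^3) = -8*A^11 - 52*A^7 - 52*A^3 - 8*A^-1
  A^3 * (32 + 48*d^2 + 4*d^4) = 4*A^11 + 64*A^7 + 152*A^3 + 64*A^-1 + 4*A^-5
  A^1 * (91*d + 34*d^3 + d^5) = -A^11 - 39*A^7 - 203*A^3 - 203*A^-1 - 39*A^-5 - A^-9
  A^-1 * (23 + 92*d^2 + 11*d^4) = 11*A^7 + 136*A^3 + 273*A^-1 + 136*A^-5 + 11*A^-9
  A^-3 * (43*d + 40*d^3 + d^5) = -A^7 - 45*A^3 - 173*A^-1 - 173*A^-5 - 45*A^-9 - A^-13
  A^-5 * (4 + 26*d^2 + 6*d^4) = 6*A^3 + 50*A^-1 + 92*A^-5 + 50*A^-9 + 6*A^-13
  A^-7 * (4*d + 5*d^3) = -5*A^-1 - 19*A^-5 - 19*A^-9 - 5*A^-13
  A^-9 * (d^2) = A^-5 + 2*A^-9 + A^-13
Summing the groups: <K> = -A^15 + A^11 - 2*A^7 + 2*A^3 - 2*A^-1 + 2*A^-5 - 2*A^-9 + A^-13
Normalise by the writhe: (-A^3)^(-w) = (-A^3)^(-5) = -A^-15, so f(A) = -A^-15 * <K> = 1 - A^-4 + 2*A^-8 - 2*A^-12 + 2*A^-16 - 2*A^-20 + 2*A^-24 - A^-28.
Substitute A = t^(-1/4), i.e. A^e → t^(-e/4): V(t) = -t^7 + 2*t^6 - 2*t^5 + 2*t^4 - 2*t^3 + 2*t^2 - t + 1

Answer: -t^7 + 2*t^6 - 2*t^5 + 2*t^4 - 2*t^3 + 2*t^2 - t + 1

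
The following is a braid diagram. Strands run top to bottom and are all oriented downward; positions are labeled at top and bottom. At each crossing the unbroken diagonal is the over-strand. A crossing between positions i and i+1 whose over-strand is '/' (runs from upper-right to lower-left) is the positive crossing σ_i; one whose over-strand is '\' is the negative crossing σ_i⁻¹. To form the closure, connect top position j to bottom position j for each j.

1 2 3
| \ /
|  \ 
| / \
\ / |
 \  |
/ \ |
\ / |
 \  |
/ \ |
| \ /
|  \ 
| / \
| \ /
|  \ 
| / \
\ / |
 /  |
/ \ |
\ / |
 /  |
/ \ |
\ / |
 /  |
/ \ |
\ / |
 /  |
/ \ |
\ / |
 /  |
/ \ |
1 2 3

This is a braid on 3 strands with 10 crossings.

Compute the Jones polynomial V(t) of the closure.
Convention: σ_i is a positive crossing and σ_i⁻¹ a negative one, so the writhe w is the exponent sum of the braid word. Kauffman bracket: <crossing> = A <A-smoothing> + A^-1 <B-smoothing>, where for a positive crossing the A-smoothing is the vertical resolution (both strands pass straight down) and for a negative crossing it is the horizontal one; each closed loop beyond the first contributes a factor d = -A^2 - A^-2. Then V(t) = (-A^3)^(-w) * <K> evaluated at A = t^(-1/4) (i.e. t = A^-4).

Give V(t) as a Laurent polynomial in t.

-t^4 + t^3 - t^2 + 2*t - 1 + 2*t^-1 - t^-2 + t^-3 - t^-4

Derivation:
Reading the diagram top to bottom ('/'-over between positions i,i+1 = s_i, '\'-over = s_i^-1): braid word = s2^-1 s1^-1 s1^-1 s2^-1 s2^-1 s1 s1 s1 s1 s1.
Braid: s2^-1 s1^-1 s1^-1 s2^-1 s2^-1 s1 s1 s1 s1 s1 on 3 strands, 10 crossings.
Writhe w = (#positive) - (#negative) = 5 - 5 = 0.
Computing the Kauffman bracket via state sum. There are 2^10 = 1024 states.
For each crossing: s=0 is the vertical smoothing, s=1 horizontal. Crossing k contributes A^(sign_k * (1 - 2*s_k)); loop factor d = -A^2 - A^-2.
Tabulate the states by total A-exponent and number of loops L (A-exp: L × count):
  A^10: L=4 ×1
  A^8: L=3 ×10
  A^6: L=2 ×29, L=4 ×16
  A^4: L=1 ×26, L=3 ×74, L=5 ×20
  A^2: L=2 ×90, L=4 ×105, L=6 ×15
  A^0: L=1 ×15, L=3 ×141, L=5 ×90, L=7 ×6
  A^-2: L=2 ×35, L=4 ×130, L=6 ×44, L=8 ×1
  A^-4: L=3 ×40, L=5 ×69, L=7 ×11
  A^-6: L=4 ×25, L=6 ×19, L=8 ×1
  A^-8: L=5 ×8, L=7 ×2
  A^-10: L=6 ×1
Each group contributes A^e * Σ count * d^(L-1):
Powers of d = -A^2 - A^-2: d^2 = A^4 + 2 + A^-4; d^3 = -A^6 - 3*A^2 - 3*A^-2 - A^-6; d^4 = A^8 + 4*A^4 + 6 + 4*A^-4 + A^-8; d^5 = -A^10 - 5*A^6 - 10*A^2 - 10*A^-2 - 5*A^-6 - A^-10; d^6 = A^12 + 6*A^8 + 15*A^4 + 20 + 15*A^-4 + 6*A^-8 + A^-12; d^7 = -A^14 - 7*A^10 - 21*A^6 - 35*A^2 - 35*A^-2 - 21*A^-6 - 7*A^-10 - A^-14.
  A^10 * (d^3) = -A^16 - 3*A^12 - 3*A^8 - A^4
  A^8 * (10*d^2) = 10*A^12 + 20*A^8 + 10*A^4
  A^6 * (29*d + 16*d^3) = -16*A^12 - 77*A^8 - 77*A^4 - 16
  A^4 * (26 + 74*d^2 + 20*d^4) = 20*A^12 + 154*A^8 + 294*A^4 + 154 + 20*A^-4
  A^2 * (90*d + 105*d^3 + 15*d^5) = -15*A^12 - 180*A^8 - 555*A^4 - 555 - 180*A^-4 - 15*A^-8
  A^0 * (15 + 141*d^2 + 90*d^4 + 6*d^6) = 6*A^12 + 126*A^8 + 591*A^4 + 957 + 591*A^-4 + 126*A^-8 + 6*A^-12
  A^-2 * (35*d + 130*d^3 + 44*d^5 + d^7) = -A^12 - 51*A^8 - 371*A^4 - 900 - 900*A^-4 - 371*A^-8 - 51*A^-12 - A^-16
  A^-4 * (40*d^2 + 69*d^4 + 11*d^6) = 11*A^8 + 135*A^4 + 481 + 714*A^-4 + 481*A^-8 + 135*A^-12 + 11*A^-16
  A^-6 * (25*d^3 + 19*d^5 + d^7) = -A^8 - 26*A^4 - 141 - 300*A^-4 - 300*A^-8 - 141*A^-12 - 26*A^-16 - A^-20
  A^-8 * (8*d^4 + 2*d^6) = 2*A^4 + 20 + 62*A^-4 + 88*A^-8 + 62*A^-12 + 20*A^-16 + 2*A^-20
  A^-10 * (d^5) = -1 - 5*A^-4 - 10*A^-8 - 10*A^-12 - 5*A^-16 - A^-20
Summing the groups: <K> = -A^16 + A^12 - A^8 + 2*A^4 - 1 + 2*A^-4 - A^-8 + A^-12 - A^-16
Normalise by the writhe: (-A^3)^(-w) = (-A^3)^(0) = 1, so f(A) = 1 * <K> = -A^16 + A^12 - A^8 + 2*A^4 - 1 + 2*A^-4 - A^-8 + A^-12 - A^-16.
Substitute A = t^(-1/4), i.e. A^e → t^(-e/4): V(t) = -t^4 + t^3 - t^2 + 2*t - 1 + 2*t^-1 - t^-2 + t^-3 - t^-4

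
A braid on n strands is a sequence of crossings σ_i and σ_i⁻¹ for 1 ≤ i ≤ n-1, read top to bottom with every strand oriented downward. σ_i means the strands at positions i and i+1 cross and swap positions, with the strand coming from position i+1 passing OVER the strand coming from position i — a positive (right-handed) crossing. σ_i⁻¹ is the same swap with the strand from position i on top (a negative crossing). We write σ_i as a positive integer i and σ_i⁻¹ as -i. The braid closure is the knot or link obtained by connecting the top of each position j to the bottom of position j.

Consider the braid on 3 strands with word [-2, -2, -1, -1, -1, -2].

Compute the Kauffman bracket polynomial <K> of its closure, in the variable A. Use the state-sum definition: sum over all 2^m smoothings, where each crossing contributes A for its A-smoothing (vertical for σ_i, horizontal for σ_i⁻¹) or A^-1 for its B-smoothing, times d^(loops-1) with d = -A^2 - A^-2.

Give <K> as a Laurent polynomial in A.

Braid: s2^-1 s2^-1 s1^-1 s1^-1 s1^-1 s2^-1 on 3 strands, 6 crossings.
Writhe w = (#positive) - (#negative) = 0 - 6 = -6.
Computing the Kauffman bracket via state sum. There are 2^6 = 64 states.
Each crossing splits two ways (0=vertical, 1=horizontal). The state's weight is A^(#A-smoothings - #B-smoothings) * d^(loops - 1).
Tabulate the states by total A-exponent and number of loops L (A-exp: L × count):
  A^6: L=5 ×1
  A^4: L=4 ×6
  A^2: L=3 ×15
  A^0: L=2 ×18, L=4 ×2
  A^-2: L=1 ×9, L=3 ×6
  A^-4: L=2 ×6
  A^-6: L=3 ×1
Each group contributes A^e * Σ count * d^(L-1):
Powers of d = -A^2 - A^-2: d^2 = A^4 + 2 + A^-4; d^3 = -A^6 - 3*A^2 - 3*A^-2 - A^-6; d^4 = A^8 + 4*A^4 + 6 + 4*A^-4 + A^-8.
  A^6 * (d^4) = A^14 + 4*A^10 + 6*A^6 + 4*A^2 + A^-2
  A^4 * (6*d^3) = -6*A^10 - 18*A^6 - 18*A^2 - 6*A^-2
  A^2 * (15*d^2) = 15*A^6 + 30*A^2 + 15*A^-2
  A^0 * (18*d + 2*d^3) = -2*A^6 - 24*A^2 - 24*A^-2 - 2*A^-6
  A^-2 * (9 + 6*d^2) = 6*A^2 + 21*A^-2 + 6*A^-6
  A^-4 * (6*d) = -6*A^-2 - 6*A^-6
  A^-6 * (d^2) = A^-2 + 2*A^-6 + A^-10
Summing the groups: <K> = A^14 - 2*A^10 + A^6 - 2*A^2 + 2*A^-2 + A^-10

Answer: A^14 - 2*A^10 + A^6 - 2*A^2 + 2*A^-2 + A^-10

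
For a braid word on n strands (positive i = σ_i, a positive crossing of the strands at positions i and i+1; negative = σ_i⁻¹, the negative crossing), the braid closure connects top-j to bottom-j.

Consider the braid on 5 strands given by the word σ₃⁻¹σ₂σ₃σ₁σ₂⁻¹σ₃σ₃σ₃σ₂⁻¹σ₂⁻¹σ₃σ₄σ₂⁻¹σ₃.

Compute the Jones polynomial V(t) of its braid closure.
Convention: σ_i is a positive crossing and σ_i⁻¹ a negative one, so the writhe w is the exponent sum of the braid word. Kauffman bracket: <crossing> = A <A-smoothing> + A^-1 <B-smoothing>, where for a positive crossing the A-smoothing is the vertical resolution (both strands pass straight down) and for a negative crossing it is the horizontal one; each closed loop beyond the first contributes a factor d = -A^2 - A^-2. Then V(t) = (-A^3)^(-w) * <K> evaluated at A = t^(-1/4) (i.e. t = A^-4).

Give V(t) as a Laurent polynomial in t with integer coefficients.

The presented braid s3^-1 s2 s3 s1 s2^-1 s3 s3 s3 s2^-1 s2^-1 s3 s4 s2^-1 s3 on 5 strands reduces by inverse Markov moves (closure unchanged at each step):
  Deconjugate: the word is γ·β·γ⁻¹ with γ = s3^-1 s2 (prefix) and γ⁻¹ = s2^-1 s3 (suffix); strip both.
  Destabilize: the word has the form β·s4 where s4 occurs only as the final letter (β ∈ B_4); drop it and the last strand → 4 strands.
Reduced to β = s3 s1 s2^-1 s3 s3 s3 s2^-1 s2^-1 s3 on 4 strands, 9 crossings.
Compute on β:
Braid: s3 s1 s2^-1 s3 s3 s3 s2^-1 s2^-1 s3 on 4 strands, 9 crossings.
Writhe w = (#positive) - (#negative) = 6 - 3 = 3.
State-sum expansion of <K>. There are 2^9 = 512 states.
Each crossing splits two ways (0=vertical, 1=horizontal). The state's weight is A^(#A-smoothings - #B-smoothings) * d^(loops - 1).
Tabulate the states by total A-exponent and number of loops L (A-exp: L × count):
  A^9: L=5 ×1
  A^7: L=4 ×9
  A^5: L=3 ×32, L=5 ×4
  A^3: L=2 ×51, L=4 ×32, L=6 ×1
  A^1: L=1 ×27, L=3 ×81, L=5 ×18
  A^-1: L=2 ×53, L=4 ×67, L=6 ×6
  A^-3: L=3 ×50, L=5 ×33, L=7 ×1
  A^-5: L=4 ×27, L=6 ×9
  A^-7: L=5 ×8, L=7 ×1
  A^-9: L=6 ×1
Each group contributes A^e * Σ count * d^(L-1):
Powers of d = -A^2 - A^-2: d^2 = A^4 + 2 + A^-4; d^3 = -A^6 - 3*A^2 - 3*A^-2 - A^-6; d^4 = A^8 + 4*A^4 + 6 + 4*A^-4 + A^-8; d^5 = -A^10 - 5*A^6 - 10*A^2 - 10*A^-2 - 5*A^-6 - A^-10; d^6 = A^12 + 6*A^8 + 15*A^4 + 20 + 15*A^-4 + 6*A^-8 + A^-12.
  A^9 * (d^4) = A^17 + 4*A^13 + 6*A^9 + 4*A^5 + A
  A^7 * (9*d^3) = -9*A^13 - 27*A^9 - 27*A^5 - 9*A
  A^5 * (32*d^2 + 4*d^4) = 4*A^13 + 48*A^9 + 88*A^5 + 48*A + 4*A^-3
  A^3 * (51*d + 32*d^3 + d^5) = -A^13 - 37*A^9 - 157*A^5 - 157*A - 37*A^-3 - A^-7
  A^1 * (27 + 81*d^2 + 18*d^4) = 18*A^9 + 153*A^5 + 297*A + 153*A^-3 + 18*A^-7
  A^-1 * (53*d + 67*d^3 + 6*d^5) = -6*A^9 - 97*A^5 - 314*A - 314*A^-3 - 97*A^-7 - 6*A^-11
  A^-3 * (50*d^2 + 33*d^4 + d^6) = A^9 + 39*A^5 + 197*A + 318*A^-3 + 197*A^-7 + 39*A^-11 + A^-15
  A^-5 * (27*d^3 + 9*d^5) = -9*A^5 - 72*A - 171*A^-3 - 171*A^-7 - 72*A^-11 - 9*A^-15
  A^-7 * (8*d^4 + d^6) = A^5 + 14*A + 47*A^-3 + 68*A^-7 + 47*A^-11 + 14*A^-15 + A^-19
  A^-9 * (d^5) = -A - 5*A^-3 - 10*A^-7 - 10*A^-11 - 5*A^-15 - A^-19
Summing the groups: <K> = A^17 - 2*A^13 + 3*A^9 - 5*A^5 + 4*A - 5*A^-3 + 4*A^-7 - 2*A^-11 + A^-15
Normalise by the writhe: (-A^3)^(-w) = (-A^3)^(-3) = -A^-9, so f(A) = -A^-9 * <K> = -A^8 + 2*A^4 - 3 + 5*A^-4 - 4*A^-8 + 5*A^-12 - 4*A^-16 + 2*A^-20 - A^-24.
Substitute A = t^(-1/4), i.e. A^e → t^(-e/4): V(t) = -t^6 + 2*t^5 - 4*t^4 + 5*t^3 - 4*t^2 + 5*t - 3 + 2*t^-1 - t^-2

Answer: -t^6 + 2*t^5 - 4*t^4 + 5*t^3 - 4*t^2 + 5*t - 3 + 2*t^-1 - t^-2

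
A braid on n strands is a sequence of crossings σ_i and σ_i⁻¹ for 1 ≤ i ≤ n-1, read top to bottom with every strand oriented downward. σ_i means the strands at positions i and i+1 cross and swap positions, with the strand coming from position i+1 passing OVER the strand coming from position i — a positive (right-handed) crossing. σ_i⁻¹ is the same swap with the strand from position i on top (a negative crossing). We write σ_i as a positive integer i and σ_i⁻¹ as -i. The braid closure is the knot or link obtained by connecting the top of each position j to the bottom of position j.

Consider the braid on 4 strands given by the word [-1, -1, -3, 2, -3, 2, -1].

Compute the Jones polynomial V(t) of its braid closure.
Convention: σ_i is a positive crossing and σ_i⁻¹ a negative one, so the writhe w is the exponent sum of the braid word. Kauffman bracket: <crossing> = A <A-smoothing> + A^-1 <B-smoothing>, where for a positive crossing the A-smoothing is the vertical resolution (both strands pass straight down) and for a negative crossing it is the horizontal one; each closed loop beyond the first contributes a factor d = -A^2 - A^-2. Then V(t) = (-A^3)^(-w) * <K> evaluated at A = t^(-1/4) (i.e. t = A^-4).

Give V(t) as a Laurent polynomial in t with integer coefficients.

Braid: s1^-1 s1^-1 s3^-1 s2 s3^-1 s2 s1^-1 on 4 strands, 7 crossings.
Writhe w = (#positive) - (#negative) = 2 - 5 = -3.
Enumerate smoothing states for the bracket polynomial. There are 2^7 = 128 states.
Each crossing splits two ways (0=vertical, 1=horizontal). The state's weight is A^(#A-smoothings - #B-smoothings) * d^(loops - 1).
Tabulate the states by total A-exponent and number of loops L (A-exp: L × count):
  A^7: L=5 ×1
  A^5: L=4 ×7
  A^3: L=3 ×20, L=5 ×1
  A^1: L=2 ×27, L=4 ×8
  A^-1: L=1 ×15, L=3 ×19, L=5 ×1
  A^-3: L=2 ×17, L=4 ×4
  A^-5: L=3 ×7
  A^-7: L=4 ×1
Each group contributes A^e * Σ count * d^(L-1):
Powers of d = -A^2 - A^-2: d^2 = A^4 + 2 + A^-4; d^3 = -A^6 - 3*A^2 - 3*A^-2 - A^-6; d^4 = A^8 + 4*A^4 + 6 + 4*A^-4 + A^-8.
  A^7 * (d^4) = A^15 + 4*A^11 + 6*A^7 + 4*A^3 + A^-1
  A^5 * (7*d^3) = -7*A^11 - 21*A^7 - 21*A^3 - 7*A^-1
  A^3 * (20*d^2 + d^4) = A^11 + 24*A^7 + 46*A^3 + 24*A^-1 + A^-5
  A^1 * (27*d + 8*d^3) = -8*A^7 - 51*A^3 - 51*A^-1 - 8*A^-5
  A^-1 * (15 + 19*d^2 + d^4) = A^7 + 23*A^3 + 59*A^-1 + 23*A^-5 + A^-9
  A^-3 * (17*d + 4*d^3) = -4*A^3 - 29*A^-1 - 29*A^-5 - 4*A^-9
  A^-5 * (7*d^2) = 7*A^-1 + 14*A^-5 + 7*A^-9
  A^-7 * (d^3) = -A^-1 - 3*A^-5 - 3*A^-9 - A^-13
Summing the groups: <K> = A^15 - 2*A^11 + 2*A^7 - 3*A^3 + 3*A^-1 - 2*A^-5 + A^-9 - A^-13
Normalise by the writhe: (-A^3)^(-w) = (-A^3)^(3) = -A^9, so f(A) = -A^9 * <K> = -A^24 + 2*A^20 - 2*A^16 + 3*A^12 - 3*A^8 + 2*A^4 - 1 + A^-4.
Substitute A = t^(-1/4), i.e. A^e → t^(-e/4): V(t) = t - 1 + 2*t^-1 - 3*t^-2 + 3*t^-3 - 2*t^-4 + 2*t^-5 - t^-6

Answer: t - 1 + 2*t^-1 - 3*t^-2 + 3*t^-3 - 2*t^-4 + 2*t^-5 - t^-6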